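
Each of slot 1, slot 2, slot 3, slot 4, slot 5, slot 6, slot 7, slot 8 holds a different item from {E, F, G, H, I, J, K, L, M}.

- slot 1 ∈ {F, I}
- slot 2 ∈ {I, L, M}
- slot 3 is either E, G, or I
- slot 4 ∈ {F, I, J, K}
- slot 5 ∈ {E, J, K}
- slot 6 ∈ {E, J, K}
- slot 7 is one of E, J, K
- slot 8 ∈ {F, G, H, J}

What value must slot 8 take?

H

The 3 variables slot 5, slot 6, slot 7 are confined to {E, J, K}, which locks those values in; drop them from slot 3, slot 4, slot 8.
slot 1 and slot 4 share exactly the 2 values {F, I}; by pigeonhole those values go to them, so strike F, I from slot 2, slot 3, slot 8.
slot 3 has just one choice, so slot 3 = G. Strike G from slot 8.
So slot 8 = H.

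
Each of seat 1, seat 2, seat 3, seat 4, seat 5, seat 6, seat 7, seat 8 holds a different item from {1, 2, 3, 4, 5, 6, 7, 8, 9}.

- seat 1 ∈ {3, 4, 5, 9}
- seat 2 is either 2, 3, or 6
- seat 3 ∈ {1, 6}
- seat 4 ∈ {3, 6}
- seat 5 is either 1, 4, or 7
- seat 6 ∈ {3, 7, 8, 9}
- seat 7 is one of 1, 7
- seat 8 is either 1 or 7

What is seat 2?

2

The 2 variables seat 7 and seat 8 are confined to {1, 7}, which locks those values in; drop them from seat 3, seat 5, seat 6.
seat 3 must be 6 (only option left). Remove 6 from seat 2, seat 4.
That leaves seat 4 = 3. So seat 1, seat 2, seat 6 can't be 3.
So seat 2 = 2.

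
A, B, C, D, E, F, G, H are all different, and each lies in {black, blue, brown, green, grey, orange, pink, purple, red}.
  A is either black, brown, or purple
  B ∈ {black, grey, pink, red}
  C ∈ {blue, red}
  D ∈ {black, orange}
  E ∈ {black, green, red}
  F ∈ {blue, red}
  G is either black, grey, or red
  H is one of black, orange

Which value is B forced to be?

C and F between them cover only {blue, red} — a naked pair. Remove those values from B, E, G.
The 2 variables D and H are confined to {black, orange}, which locks those values in; drop them from A, B, E, G.
E must be green (only option left).
G's domain is down to {grey}, so G = grey. Remove grey from B.
So B = pink.

pink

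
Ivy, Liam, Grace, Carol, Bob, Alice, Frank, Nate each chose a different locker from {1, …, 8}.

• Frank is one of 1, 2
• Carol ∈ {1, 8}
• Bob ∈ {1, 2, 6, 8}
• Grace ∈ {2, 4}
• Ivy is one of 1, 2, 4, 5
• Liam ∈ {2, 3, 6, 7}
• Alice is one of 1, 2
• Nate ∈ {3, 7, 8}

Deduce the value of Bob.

6

Among the 8 variables, 5 fits only Ivy (and all 8 values in {1, 2, 3, 4, 5, 6, 7, 8} must be used), so Ivy = 5.
The 7 still-open variables together cover exactly {1, 2, 3, 4, 6, 7, 8} — 7 values for 7 variables — and 4 appears only in Grace's list, so Grace = 4.
The 2 variables Alice and Frank are confined to {1, 2}, which locks those values in; drop them from Liam, Carol, Bob.
Carol's domain is down to {8}, so Carol = 8. Strike 8 from Bob, Nate.
So Bob = 6.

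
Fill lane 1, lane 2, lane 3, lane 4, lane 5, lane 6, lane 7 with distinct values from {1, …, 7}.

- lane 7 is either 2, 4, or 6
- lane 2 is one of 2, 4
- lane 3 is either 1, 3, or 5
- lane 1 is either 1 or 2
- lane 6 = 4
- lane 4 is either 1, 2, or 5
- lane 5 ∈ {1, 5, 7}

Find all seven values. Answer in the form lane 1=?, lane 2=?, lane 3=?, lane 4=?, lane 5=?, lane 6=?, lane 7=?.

lane 6 has just one choice, so lane 6 = 4. Remove 4 from lane 2, lane 7.
lane 2 must be 2 (only option left). Strike 2 from lane 1, lane 4, lane 7.
lane 7's domain is down to {6}, so lane 7 = 6.
That leaves lane 1 = 1. Strike 1 from lane 3, lane 4, lane 5.
lane 4 must be 5 (only option left). Eliminate 5 elsewhere: lane 3, lane 5.
lane 5 has just one choice, so lane 5 = 7.
lane 3's domain is down to {3}, so lane 3 = 3.

lane 1=1, lane 2=2, lane 3=3, lane 4=5, lane 5=7, lane 6=4, lane 7=6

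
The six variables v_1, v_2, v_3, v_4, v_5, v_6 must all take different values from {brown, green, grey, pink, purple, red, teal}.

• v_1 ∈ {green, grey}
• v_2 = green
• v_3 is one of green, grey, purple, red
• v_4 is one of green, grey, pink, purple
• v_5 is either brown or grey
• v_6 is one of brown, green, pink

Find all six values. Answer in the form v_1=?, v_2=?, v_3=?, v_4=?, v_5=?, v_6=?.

v_2 has just one choice, so v_2 = green. Eliminate green elsewhere: v_1, v_3, v_4, v_6.
That leaves v_1 = grey. Remove grey from v_3, v_4, v_5.
v_5's domain is down to {brown}, so v_5 = brown. Strike brown from v_6.
v_6's domain is down to {pink}, so v_6 = pink. Remove pink from v_4.
v_4's domain is down to {purple}, so v_4 = purple. So v_3 can't be purple.
v_3 has just one choice, so v_3 = red.

v_1=grey, v_2=green, v_3=red, v_4=purple, v_5=brown, v_6=pink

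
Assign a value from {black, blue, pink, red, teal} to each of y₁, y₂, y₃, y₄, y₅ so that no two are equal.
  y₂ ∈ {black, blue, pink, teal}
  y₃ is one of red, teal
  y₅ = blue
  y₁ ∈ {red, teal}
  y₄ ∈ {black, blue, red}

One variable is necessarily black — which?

y₄

y₅ has just one choice, so y₅ = blue. So y₂, y₄ can't be blue.
The 4 still-open variables draw from only 4 values {black, pink, red, teal}, so each is used; only y₂ can be pink, hence y₂ = pink.
Among the 3 still-open variables, black fits only y₄ (and all 3 values in {black, red, teal} must be used), so y₄ = black.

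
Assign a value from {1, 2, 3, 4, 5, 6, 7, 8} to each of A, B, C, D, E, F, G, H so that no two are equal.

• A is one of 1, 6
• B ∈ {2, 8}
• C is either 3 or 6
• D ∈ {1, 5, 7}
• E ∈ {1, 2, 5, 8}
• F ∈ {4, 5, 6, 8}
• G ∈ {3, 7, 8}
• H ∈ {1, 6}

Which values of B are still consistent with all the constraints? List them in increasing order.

The 8 variables draw from only 8 values {1, 2, 3, 4, 5, 6, 7, 8}, so each is used; only F can be 4, hence F = 4.
A and H share exactly the 2 values {1, 6}; by pigeonhole those values go to them, so strike 1, 6 from C, D, E.
C's domain is down to {3}, so C = 3. So G can't be 3.
No further eliminations apply; B can still be any of 2, 8.

2, 8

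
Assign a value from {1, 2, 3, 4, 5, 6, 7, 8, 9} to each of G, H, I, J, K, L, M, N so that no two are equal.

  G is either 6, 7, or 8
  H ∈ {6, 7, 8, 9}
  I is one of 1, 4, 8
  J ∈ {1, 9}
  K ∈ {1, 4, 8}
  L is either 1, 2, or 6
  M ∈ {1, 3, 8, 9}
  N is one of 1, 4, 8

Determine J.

9

The 8 variables draw from only 8 values {1, 2, 3, 4, 6, 7, 8, 9}, so each is used; only L can be 2, hence L = 2.
Among the 7 still-open variables, 3 fits only M (and all 7 values in {1, 3, 4, 6, 7, 8, 9} must be used), so M = 3.
I, K, N share exactly the 3 values {1, 4, 8}; by pigeonhole those values go to them, so strike 1, 4, 8 from G, H, J.
So J = 9.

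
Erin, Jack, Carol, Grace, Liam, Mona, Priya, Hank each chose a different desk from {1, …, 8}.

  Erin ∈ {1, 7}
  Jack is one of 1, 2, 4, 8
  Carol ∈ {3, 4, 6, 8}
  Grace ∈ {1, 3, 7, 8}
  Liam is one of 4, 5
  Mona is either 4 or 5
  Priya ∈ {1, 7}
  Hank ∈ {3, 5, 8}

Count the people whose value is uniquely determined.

2

Among the 8 variables, 2 fits only Jack (and all 8 values in {1, 2, 3, 4, 5, 6, 7, 8} must be used), so Jack = 2.
The 7 still-open variables draw from only 7 values {1, 3, 4, 5, 6, 7, 8}, so each is used; only Carol can be 6, hence Carol = 6.
Erin and Priya between them cover only {1, 7} — a naked pair. Remove those values from Grace.
Liam and Mona between them cover only {4, 5} — a naked pair. Remove those values from Hank.
Determined: Jack=2, Carol=6. The other people each still have more than one consistent value. That makes 2.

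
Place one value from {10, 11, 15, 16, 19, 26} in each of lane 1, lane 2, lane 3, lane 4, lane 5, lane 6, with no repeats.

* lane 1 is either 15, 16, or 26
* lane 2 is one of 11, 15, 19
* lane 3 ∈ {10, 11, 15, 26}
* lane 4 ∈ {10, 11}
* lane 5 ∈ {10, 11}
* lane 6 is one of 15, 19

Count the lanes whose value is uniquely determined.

The 6 variables together cover exactly {10, 11, 15, 16, 19, 26} — 6 values for 6 variables — and 16 appears only in lane 1's list, so lane 1 = 16.
The 5 still-open variables together cover exactly {10, 11, 15, 19, 26} — 5 values for 5 variables — and 26 appears only in lane 3's list, so lane 3 = 26.
lane 4 and lane 5 share exactly the 2 values {10, 11}; by pigeonhole those values go to them, so strike 10, 11 from lane 2.
Determined: lane 1=16, lane 3=26. The other lanes each still have more than one consistent value. That makes 2.

2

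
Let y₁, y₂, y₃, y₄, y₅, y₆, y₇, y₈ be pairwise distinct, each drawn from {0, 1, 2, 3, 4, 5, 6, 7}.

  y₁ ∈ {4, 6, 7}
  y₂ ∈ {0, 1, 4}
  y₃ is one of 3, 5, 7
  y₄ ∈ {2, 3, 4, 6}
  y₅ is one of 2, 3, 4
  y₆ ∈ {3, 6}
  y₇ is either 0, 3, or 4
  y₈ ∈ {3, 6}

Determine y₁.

The 8 variables draw from only 8 values {0, 1, 2, 3, 4, 5, 6, 7}, so each is used; only y₂ can be 1, hence y₂ = 1.
Among the 7 still-open variables, 0 fits only y₇ (and all 7 values in {0, 2, 3, 4, 5, 6, 7} must be used), so y₇ = 0.
The 6 still-open variables together cover exactly {2, 3, 4, 5, 6, 7} — 6 values for 6 variables — and 5 appears only in y₃'s list, so y₃ = 5.
The 5 still-open variables draw from only 5 values {2, 3, 4, 6, 7}, so each is used; only y₁ can be 7, hence y₁ = 7.

7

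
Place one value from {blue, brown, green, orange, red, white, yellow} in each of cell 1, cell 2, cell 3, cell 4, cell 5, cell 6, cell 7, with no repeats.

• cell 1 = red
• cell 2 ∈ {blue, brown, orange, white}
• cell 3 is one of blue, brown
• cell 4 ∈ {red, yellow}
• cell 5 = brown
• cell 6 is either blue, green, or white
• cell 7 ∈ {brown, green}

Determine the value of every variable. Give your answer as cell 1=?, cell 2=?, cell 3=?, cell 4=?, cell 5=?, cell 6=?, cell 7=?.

cell 1=red, cell 2=orange, cell 3=blue, cell 4=yellow, cell 5=brown, cell 6=white, cell 7=green

cell 1 must be red (only option left). Strike red from cell 4.
That leaves cell 4 = yellow.
cell 5's domain is down to {brown}, so cell 5 = brown. Strike brown from cell 2, cell 3, cell 7.
That leaves cell 7 = green. Eliminate green elsewhere: cell 6.
cell 3's domain is down to {blue}, so cell 3 = blue. Remove blue from cell 2, cell 6.
cell 6 must be white (only option left). So cell 2 can't be white.
cell 2 has just one choice, so cell 2 = orange.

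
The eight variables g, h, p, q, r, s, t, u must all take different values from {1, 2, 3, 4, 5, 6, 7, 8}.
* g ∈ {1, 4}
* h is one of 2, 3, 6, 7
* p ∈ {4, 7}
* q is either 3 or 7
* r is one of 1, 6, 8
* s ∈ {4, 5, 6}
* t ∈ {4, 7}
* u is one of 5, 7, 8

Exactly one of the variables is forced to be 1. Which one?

The 8 variables draw from only 8 values {1, 2, 3, 4, 5, 6, 7, 8}, so each is used; only h can be 2, hence h = 2.
The 7 still-open variables together cover exactly {1, 3, 4, 5, 6, 7, 8} — 7 values for 7 variables — and 3 appears only in q's list, so q = 3.
The 2 variables p and t are confined to {4, 7}, which locks those values in; drop them from g, s, u.
So 1 goes to g.

g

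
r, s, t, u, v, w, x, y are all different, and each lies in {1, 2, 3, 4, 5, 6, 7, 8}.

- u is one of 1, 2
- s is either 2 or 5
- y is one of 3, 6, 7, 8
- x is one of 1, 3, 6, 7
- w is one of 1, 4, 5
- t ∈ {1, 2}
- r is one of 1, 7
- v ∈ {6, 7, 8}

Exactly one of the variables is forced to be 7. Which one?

r

The 8 variables draw from only 8 values {1, 2, 3, 4, 5, 6, 7, 8}, so each is used; only w can be 4, hence w = 4.
The 7 still-open variables together cover exactly {1, 2, 3, 5, 6, 7, 8} — 7 values for 7 variables — and 5 appears only in s's list, so s = 5.
The 2 variables t and u are confined to {1, 2}, which locks those values in; drop them from r, x.
So 7 goes to r.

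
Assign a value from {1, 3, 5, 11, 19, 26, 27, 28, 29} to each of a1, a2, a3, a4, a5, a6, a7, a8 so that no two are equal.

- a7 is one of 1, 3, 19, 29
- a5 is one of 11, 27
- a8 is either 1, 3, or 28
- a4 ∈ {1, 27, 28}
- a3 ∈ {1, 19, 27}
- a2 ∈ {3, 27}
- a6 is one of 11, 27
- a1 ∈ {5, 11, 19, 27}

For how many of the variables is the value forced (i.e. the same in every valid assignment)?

4

The 8 variables draw from only 8 values {1, 3, 5, 11, 19, 27, 28, 29}, so each is used; only a1 can be 5, hence a1 = 5.
The 7 still-open variables draw from only 7 values {1, 3, 11, 19, 27, 28, 29}, so each is used; only a7 can be 29, hence a7 = 29.
The 6 still-open variables together cover exactly {1, 3, 11, 19, 27, 28} — 6 values for 6 variables — and 19 appears only in a3's list, so a3 = 19.
a5 and a6 share exactly the 2 values {11, 27}; by pigeonhole those values go to them, so strike 11, 27 from a2, a4.
That leaves a2 = 3. Remove 3 from a8.
Determined: a1=5, a2=3, a3=19, a7=29. The other variables each still have more than one consistent value. That makes 4.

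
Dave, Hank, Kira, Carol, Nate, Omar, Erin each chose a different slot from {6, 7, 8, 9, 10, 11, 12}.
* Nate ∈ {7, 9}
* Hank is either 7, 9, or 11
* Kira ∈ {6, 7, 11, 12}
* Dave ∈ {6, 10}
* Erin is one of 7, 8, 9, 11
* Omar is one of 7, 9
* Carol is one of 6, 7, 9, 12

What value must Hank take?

11

The 7 variables draw from only 7 values {6, 7, 8, 9, 10, 11, 12}, so each is used; only Erin can be 8, hence Erin = 8.
The 6 still-open variables together cover exactly {6, 7, 9, 10, 11, 12} — 6 values for 6 variables — and 10 appears only in Dave's list, so Dave = 10.
Nate and Omar share exactly the 2 values {7, 9}; by pigeonhole those values go to them, so strike 7, 9 from Hank, Kira, Carol.
So Hank = 11.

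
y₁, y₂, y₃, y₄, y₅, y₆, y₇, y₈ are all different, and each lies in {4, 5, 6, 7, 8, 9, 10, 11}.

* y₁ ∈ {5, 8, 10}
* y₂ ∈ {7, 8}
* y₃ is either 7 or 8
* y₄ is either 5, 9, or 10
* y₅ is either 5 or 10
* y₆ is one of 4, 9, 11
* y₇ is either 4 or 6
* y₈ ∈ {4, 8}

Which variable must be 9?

y₄

The 8 variables draw from only 8 values {4, 5, 6, 7, 8, 9, 10, 11}, so each is used; only y₇ can be 6, hence y₇ = 6.
The 7 still-open variables draw from only 7 values {4, 5, 7, 8, 9, 10, 11}, so each is used; only y₆ can be 11, hence y₆ = 11.
The 6 still-open variables draw from only 6 values {4, 5, 7, 8, 9, 10}, so each is used; only y₈ can be 4, hence y₈ = 4.
Among the 5 still-open variables, 9 fits only y₄ (and all 5 values in {5, 7, 8, 9, 10} must be used), so y₄ = 9.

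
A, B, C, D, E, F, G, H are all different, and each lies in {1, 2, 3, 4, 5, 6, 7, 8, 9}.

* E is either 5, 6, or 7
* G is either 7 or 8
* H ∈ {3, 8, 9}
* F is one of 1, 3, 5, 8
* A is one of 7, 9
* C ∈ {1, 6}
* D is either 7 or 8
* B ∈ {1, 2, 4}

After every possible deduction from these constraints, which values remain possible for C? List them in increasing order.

1, 6

D and G between them cover only {7, 8} — a naked pair. Remove those values from A, E, F, H.
A's domain is down to {9}, so A = 9. Remove 9 from H.
H must be 3 (only option left). Strike 3 from F.
C, E, F between them cover only {1, 5, 6} — a naked triple. Remove those values from B.
No further eliminations apply; C can still be any of 1, 6.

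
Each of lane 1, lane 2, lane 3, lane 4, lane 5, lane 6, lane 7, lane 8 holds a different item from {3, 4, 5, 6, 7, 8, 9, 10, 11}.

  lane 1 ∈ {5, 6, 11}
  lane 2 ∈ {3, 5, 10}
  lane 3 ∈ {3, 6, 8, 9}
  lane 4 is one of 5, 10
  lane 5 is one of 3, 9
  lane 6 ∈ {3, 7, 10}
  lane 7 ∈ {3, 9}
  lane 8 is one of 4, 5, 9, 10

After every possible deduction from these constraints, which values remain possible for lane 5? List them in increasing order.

The 2 variables lane 5 and lane 7 are confined to {3, 9}, which locks those values in; drop them from lane 2, lane 3, lane 6, lane 8.
The 2 variables lane 2 and lane 4 are confined to {5, 10}, which locks those values in; drop them from lane 1, lane 6, lane 8.
lane 6's domain is down to {7}, so lane 6 = 7.
lane 8 must be 4 (only option left).
No further eliminations apply; lane 5 can still be any of 3, 9.

3, 9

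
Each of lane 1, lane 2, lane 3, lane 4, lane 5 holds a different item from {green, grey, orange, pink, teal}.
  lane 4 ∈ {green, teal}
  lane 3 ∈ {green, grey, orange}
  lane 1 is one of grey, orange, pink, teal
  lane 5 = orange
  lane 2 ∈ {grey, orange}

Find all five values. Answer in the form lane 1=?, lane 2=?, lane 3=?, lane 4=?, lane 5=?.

lane 1=pink, lane 2=grey, lane 3=green, lane 4=teal, lane 5=orange

lane 5 must be orange (only option left). Remove orange from lane 1, lane 2, lane 3.
lane 2 has just one choice, so lane 2 = grey. Remove grey from lane 1, lane 3.
That leaves lane 3 = green. Remove green from lane 4.
lane 4 has just one choice, so lane 4 = teal. Remove teal from lane 1.
lane 1 has just one choice, so lane 1 = pink.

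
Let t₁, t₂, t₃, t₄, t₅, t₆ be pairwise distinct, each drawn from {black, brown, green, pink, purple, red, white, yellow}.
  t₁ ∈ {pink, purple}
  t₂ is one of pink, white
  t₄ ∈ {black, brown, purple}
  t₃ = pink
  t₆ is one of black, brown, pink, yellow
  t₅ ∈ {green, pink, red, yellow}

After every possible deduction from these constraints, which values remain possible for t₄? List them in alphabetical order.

t₃'s domain is down to {pink}, so t₃ = pink. Eliminate pink elsewhere: t₁, t₂, t₅, t₆.
t₁ has just one choice, so t₁ = purple. Eliminate purple elsewhere: t₄.
That leaves t₂ = white.
No further eliminations apply; t₄ can still be any of black, brown.

black, brown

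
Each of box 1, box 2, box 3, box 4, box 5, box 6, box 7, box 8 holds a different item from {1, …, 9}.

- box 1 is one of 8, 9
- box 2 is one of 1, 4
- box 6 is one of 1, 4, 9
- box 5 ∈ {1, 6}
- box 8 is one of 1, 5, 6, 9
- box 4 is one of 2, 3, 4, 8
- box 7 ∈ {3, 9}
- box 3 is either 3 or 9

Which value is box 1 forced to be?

8

The 8 variables draw from only 8 values {1, 2, 3, 4, 5, 6, 8, 9}, so each is used; only box 4 can be 2, hence box 4 = 2.
The 7 still-open variables draw from only 7 values {1, 3, 4, 5, 6, 8, 9}, so each is used; only box 8 can be 5, hence box 8 = 5.
The 6 still-open variables draw from only 6 values {1, 3, 4, 6, 8, 9}, so each is used; only box 5 can be 6, hence box 5 = 6.
Among the 5 still-open variables, 8 fits only box 1 (and all 5 values in {1, 3, 4, 8, 9} must be used), so box 1 = 8.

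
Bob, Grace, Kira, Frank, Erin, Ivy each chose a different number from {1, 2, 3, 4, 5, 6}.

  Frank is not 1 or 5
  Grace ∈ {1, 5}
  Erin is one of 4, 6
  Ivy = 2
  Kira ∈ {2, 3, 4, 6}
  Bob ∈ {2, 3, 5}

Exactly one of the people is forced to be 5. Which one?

Bob

Ivy's domain is down to {2}, so Ivy = 2. Strike 2 from Bob, Kira, Frank.
Among the 5 still-open variables, 1 fits only Grace (and all 5 values in {1, 3, 4, 5, 6} must be used), so Grace = 1.
The 4 still-open variables together cover exactly {3, 4, 5, 6} — 4 values for 4 variables — and 5 appears only in Bob's list, so Bob = 5.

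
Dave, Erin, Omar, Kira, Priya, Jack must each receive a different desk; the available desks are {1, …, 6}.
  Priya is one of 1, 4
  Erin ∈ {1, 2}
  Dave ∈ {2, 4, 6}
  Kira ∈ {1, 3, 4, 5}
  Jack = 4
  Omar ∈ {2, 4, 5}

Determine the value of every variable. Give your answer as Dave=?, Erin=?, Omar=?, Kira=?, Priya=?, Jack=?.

Dave=6, Erin=2, Omar=5, Kira=3, Priya=1, Jack=4

Jack must be 4 (only option left). Remove 4 from Dave, Omar, Kira, Priya.
Priya's domain is down to {1}, so Priya = 1. Remove 1 from Erin, Kira.
Erin has just one choice, so Erin = 2. So Dave, Omar can't be 2.
Omar's domain is down to {5}, so Omar = 5. So Kira can't be 5.
That leaves Kira = 3.
Dave has just one choice, so Dave = 6.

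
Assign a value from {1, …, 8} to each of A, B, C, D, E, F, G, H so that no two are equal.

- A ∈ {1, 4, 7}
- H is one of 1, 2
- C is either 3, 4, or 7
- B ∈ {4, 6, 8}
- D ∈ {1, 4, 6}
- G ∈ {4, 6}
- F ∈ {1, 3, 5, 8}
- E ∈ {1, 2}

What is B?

8

Among the 8 variables, 5 fits only F (and all 8 values in {1, 2, 3, 4, 5, 6, 7, 8} must be used), so F = 5.
The 7 still-open variables draw from only 7 values {1, 2, 3, 4, 6, 7, 8}, so each is used; only C can be 3, hence C = 3.
Among the 6 still-open variables, 7 fits only A (and all 6 values in {1, 2, 4, 6, 7, 8} must be used), so A = 7.
The 5 still-open variables together cover exactly {1, 2, 4, 6, 8} — 5 values for 5 variables — and 8 appears only in B's list, so B = 8.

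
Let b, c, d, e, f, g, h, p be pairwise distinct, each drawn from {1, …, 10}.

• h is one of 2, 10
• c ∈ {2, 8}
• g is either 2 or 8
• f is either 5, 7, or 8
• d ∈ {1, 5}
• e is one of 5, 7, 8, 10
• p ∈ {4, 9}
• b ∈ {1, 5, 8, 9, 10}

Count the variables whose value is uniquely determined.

4

The 8 variables together cover exactly {1, 2, 4, 5, 7, 8, 9, 10} — 8 values for 8 variables — and 4 appears only in p's list, so p = 4.
The 7 still-open variables draw from only 7 values {1, 2, 5, 7, 8, 9, 10}, so each is used; only b can be 9, hence b = 9.
The 6 still-open variables together cover exactly {1, 2, 5, 7, 8, 10} — 6 values for 6 variables — and 1 appears only in d's list, so d = 1.
c and g share exactly the 2 values {2, 8}; by pigeonhole those values go to them, so strike 2, 8 from e, f, h.
h must be 10 (only option left). Remove 10 from e.
Determined: b=9, d=1, h=10, p=4. The other variables each still have more than one consistent value. That makes 4.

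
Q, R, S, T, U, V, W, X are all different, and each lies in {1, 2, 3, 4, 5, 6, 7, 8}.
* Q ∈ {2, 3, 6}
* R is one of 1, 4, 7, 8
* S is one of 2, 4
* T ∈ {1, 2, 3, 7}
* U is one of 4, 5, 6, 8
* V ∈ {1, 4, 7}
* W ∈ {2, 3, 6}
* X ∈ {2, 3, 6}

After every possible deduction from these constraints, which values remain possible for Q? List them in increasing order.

The 8 variables together cover exactly {1, 2, 3, 4, 5, 6, 7, 8} — 8 values for 8 variables — and 5 appears only in U's list, so U = 5.
Among the 7 still-open variables, 8 fits only R (and all 7 values in {1, 2, 3, 4, 6, 7, 8} must be used), so R = 8.
Q, W, X share exactly the 3 values {2, 3, 6}; by pigeonhole those values go to them, so strike 2, 3, 6 from S, T.
That leaves S = 4. Eliminate 4 elsewhere: V.
No further eliminations apply; Q can still be any of 2, 3, 6.

2, 3, 6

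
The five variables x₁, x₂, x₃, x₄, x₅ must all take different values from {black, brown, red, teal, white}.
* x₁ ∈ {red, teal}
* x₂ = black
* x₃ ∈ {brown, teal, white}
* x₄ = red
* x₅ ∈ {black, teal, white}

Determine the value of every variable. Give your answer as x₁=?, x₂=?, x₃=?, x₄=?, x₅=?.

x₂'s domain is down to {black}, so x₂ = black. Remove black from x₅.
x₄ must be red (only option left). Strike red from x₁.
That leaves x₁ = teal. So x₃, x₅ can't be teal.
That leaves x₅ = white. So x₃ can't be white.
x₃ must be brown (only option left).

x₁=teal, x₂=black, x₃=brown, x₄=red, x₅=white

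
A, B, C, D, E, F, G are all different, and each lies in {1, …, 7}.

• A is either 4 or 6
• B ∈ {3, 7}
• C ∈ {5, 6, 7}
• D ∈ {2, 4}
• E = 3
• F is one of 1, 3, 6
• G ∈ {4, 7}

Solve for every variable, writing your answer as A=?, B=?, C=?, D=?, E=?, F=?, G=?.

E must be 3 (only option left). Strike 3 from B, F.
B's domain is down to {7}, so B = 7. Remove 7 from C, G.
That leaves G = 4. Eliminate 4 elsewhere: A, D.
A's domain is down to {6}, so A = 6. Remove 6 from C, F.
That leaves C = 5.
That leaves D = 2.
That leaves F = 1.

A=6, B=7, C=5, D=2, E=3, F=1, G=4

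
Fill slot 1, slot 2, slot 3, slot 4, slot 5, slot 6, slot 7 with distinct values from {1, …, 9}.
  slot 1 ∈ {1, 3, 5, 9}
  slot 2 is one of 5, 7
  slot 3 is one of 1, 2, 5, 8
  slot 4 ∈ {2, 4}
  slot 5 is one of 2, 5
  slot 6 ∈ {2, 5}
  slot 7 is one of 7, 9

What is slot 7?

slot 5 and slot 6 between them cover only {2, 5} — a naked pair. Remove those values from slot 1, slot 2, slot 3, slot 4.
That leaves slot 2 = 7. Strike 7 from slot 7.
So slot 7 = 9.

9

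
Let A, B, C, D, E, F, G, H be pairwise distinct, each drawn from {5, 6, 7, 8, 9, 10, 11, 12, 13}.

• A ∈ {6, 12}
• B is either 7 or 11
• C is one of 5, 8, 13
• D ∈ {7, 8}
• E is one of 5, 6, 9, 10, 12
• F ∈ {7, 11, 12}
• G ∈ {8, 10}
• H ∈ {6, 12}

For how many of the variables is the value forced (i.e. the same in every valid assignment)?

2

A and H share exactly the 2 values {6, 12}; by pigeonhole those values go to them, so strike 6, 12 from E, F.
B and F between them cover only {7, 11} — a naked pair. Remove those values from D.
D's domain is down to {8}, so D = 8. So C, G can't be 8.
G's domain is down to {10}, so G = 10. Remove 10 from E.
Determined: D=8, G=10. The other variables each still have more than one consistent value. That makes 2.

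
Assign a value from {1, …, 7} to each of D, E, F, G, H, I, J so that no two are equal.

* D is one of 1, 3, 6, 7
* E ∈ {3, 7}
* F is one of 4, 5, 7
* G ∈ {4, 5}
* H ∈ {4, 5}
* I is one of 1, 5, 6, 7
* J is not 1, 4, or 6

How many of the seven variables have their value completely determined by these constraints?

The 7 variables together cover exactly {1, 2, 3, 4, 5, 6, 7} — 7 values for 7 variables — and 2 appears only in J's list, so J = 2.
G and H share exactly the 2 values {4, 5}; by pigeonhole those values go to them, so strike 4, 5 from F, I.
F has just one choice, so F = 7. Strike 7 from D, E, I.
E's domain is down to {3}, so E = 3. Remove 3 from D.
Determined: E=3, F=7, J=2. The other variables each still have more than one consistent value. That makes 3.

3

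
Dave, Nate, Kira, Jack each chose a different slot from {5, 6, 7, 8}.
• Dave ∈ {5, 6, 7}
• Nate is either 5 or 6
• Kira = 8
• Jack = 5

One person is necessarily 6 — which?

Kira has just one choice, so Kira = 8.
Jack's domain is down to {5}, so Jack = 5. So Dave, Nate can't be 5.
So 6 goes to Nate.

Nate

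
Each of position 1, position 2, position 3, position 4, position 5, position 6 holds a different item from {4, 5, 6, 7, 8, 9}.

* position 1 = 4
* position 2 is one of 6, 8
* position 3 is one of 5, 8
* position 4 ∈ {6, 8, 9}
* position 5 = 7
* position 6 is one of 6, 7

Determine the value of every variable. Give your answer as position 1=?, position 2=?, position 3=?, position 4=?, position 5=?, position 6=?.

position 1 has just one choice, so position 1 = 4.
position 5 must be 7 (only option left). So position 6 can't be 7.
That leaves position 6 = 6. So position 2, position 4 can't be 6.
That leaves position 2 = 8. Remove 8 from position 3, position 4.
position 3 must be 5 (only option left).
That leaves position 4 = 9.

position 1=4, position 2=8, position 3=5, position 4=9, position 5=7, position 6=6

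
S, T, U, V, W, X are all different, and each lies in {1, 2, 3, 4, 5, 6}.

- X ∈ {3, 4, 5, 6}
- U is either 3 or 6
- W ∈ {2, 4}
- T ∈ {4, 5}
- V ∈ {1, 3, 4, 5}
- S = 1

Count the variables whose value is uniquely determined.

2

S must be 1 (only option left). Eliminate 1 elsewhere: V.
The 5 still-open variables together cover exactly {2, 3, 4, 5, 6} — 5 values for 5 variables — and 2 appears only in W's list, so W = 2.
Determined: S=1, W=2. The other variables each still have more than one consistent value. That makes 2.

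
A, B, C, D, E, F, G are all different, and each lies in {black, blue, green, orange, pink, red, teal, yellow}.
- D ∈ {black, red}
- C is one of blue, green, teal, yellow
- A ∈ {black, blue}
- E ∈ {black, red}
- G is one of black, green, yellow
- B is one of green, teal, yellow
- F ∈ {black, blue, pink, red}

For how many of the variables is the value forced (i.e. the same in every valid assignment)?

Among the 7 variables, pink fits only F (and all 7 values in {black, blue, green, pink, red, teal, yellow} must be used), so F = pink.
D and E share exactly the 2 values {black, red}; by pigeonhole those values go to them, so strike black, red from A, G.
That leaves A = blue. So C can't be blue.
Determined: A=blue, F=pink. The other variables each still have more than one consistent value. That makes 2.

2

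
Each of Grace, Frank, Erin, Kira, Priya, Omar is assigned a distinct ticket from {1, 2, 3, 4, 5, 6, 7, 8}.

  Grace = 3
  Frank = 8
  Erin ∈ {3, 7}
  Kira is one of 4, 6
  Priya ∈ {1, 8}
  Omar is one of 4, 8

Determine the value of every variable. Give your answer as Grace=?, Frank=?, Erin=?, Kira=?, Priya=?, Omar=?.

Grace's domain is down to {3}, so Grace = 3. So Erin can't be 3.
Frank must be 8 (only option left). Remove 8 from Priya, Omar.
Erin's domain is down to {7}, so Erin = 7.
That leaves Priya = 1.
Omar's domain is down to {4}, so Omar = 4. Remove 4 from Kira.
That leaves Kira = 6.

Grace=3, Frank=8, Erin=7, Kira=6, Priya=1, Omar=4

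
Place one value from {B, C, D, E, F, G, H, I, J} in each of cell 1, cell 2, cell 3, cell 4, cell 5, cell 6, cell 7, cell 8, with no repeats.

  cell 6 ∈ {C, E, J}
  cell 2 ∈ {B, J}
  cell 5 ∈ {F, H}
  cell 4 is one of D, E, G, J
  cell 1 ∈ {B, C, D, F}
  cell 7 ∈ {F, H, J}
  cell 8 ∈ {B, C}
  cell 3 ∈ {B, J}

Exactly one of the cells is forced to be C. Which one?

cell 8

Among the 8 variables, G fits only cell 4 (and all 8 values in {B, C, D, E, F, G, H, J} must be used), so cell 4 = G.
Among the 7 still-open variables, D fits only cell 1 (and all 7 values in {B, C, D, E, F, H, J} must be used), so cell 1 = D.
Among the 6 still-open variables, E fits only cell 6 (and all 6 values in {B, C, E, F, H, J} must be used), so cell 6 = E.
Among the 5 still-open variables, C fits only cell 8 (and all 5 values in {B, C, F, H, J} must be used), so cell 8 = C.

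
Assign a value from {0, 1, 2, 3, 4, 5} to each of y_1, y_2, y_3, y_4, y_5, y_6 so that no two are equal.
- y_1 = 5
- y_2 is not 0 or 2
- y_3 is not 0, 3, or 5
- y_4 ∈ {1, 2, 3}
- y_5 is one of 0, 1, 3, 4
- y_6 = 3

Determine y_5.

y_1's domain is down to {5}, so y_1 = 5. Strike 5 from y_2.
y_6 has just one choice, so y_6 = 3. Strike 3 from y_2, y_4, y_5.
The 4 still-open variables together cover exactly {0, 1, 2, 4} — 4 values for 4 variables — and 0 appears only in y_5's list, so y_5 = 0.

0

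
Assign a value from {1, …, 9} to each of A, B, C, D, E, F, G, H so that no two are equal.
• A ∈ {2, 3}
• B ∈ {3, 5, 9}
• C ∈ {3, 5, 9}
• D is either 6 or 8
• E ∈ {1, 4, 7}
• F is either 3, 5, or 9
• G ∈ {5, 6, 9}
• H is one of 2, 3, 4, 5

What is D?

The 3 variables B, C, F are confined to {3, 5, 9}, which locks those values in; drop them from A, G, H.
A has just one choice, so A = 2. Remove 2 from H.
G's domain is down to {6}, so G = 6. Strike 6 from D.
So D = 8.

8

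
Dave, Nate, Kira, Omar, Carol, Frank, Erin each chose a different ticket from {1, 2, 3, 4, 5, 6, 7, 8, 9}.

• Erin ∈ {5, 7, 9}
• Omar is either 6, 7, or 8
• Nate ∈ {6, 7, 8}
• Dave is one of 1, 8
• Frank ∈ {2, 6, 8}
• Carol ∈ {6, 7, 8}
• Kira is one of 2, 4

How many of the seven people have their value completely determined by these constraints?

3

The 3 variables Nate, Omar, Carol are confined to {6, 7, 8}, which locks those values in; drop them from Dave, Frank, Erin.
Dave must be 1 (only option left).
Frank's domain is down to {2}, so Frank = 2. Remove 2 from Kira.
Kira must be 4 (only option left).
Determined: Dave=1, Kira=4, Frank=2. The other people each still have more than one consistent value. That makes 3.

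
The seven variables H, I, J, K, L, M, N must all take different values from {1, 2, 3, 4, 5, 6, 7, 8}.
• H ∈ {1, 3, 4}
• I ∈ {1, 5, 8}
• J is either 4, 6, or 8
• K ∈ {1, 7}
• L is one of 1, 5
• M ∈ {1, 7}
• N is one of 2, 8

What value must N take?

The 2 variables K and M are confined to {1, 7}, which locks those values in; drop them from H, I, L.
L's domain is down to {5}, so L = 5. Eliminate 5 elsewhere: I.
I's domain is down to {8}, so I = 8. Eliminate 8 elsewhere: J, N.
So N = 2.

2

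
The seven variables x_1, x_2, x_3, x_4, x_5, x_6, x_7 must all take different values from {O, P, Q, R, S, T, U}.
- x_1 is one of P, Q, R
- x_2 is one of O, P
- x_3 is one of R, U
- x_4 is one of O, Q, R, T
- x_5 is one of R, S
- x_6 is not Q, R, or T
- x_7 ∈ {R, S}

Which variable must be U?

Among the 7 variables, T fits only x_4 (and all 7 values in {O, P, Q, R, S, T, U} must be used), so x_4 = T.
Among the 6 still-open variables, Q fits only x_1 (and all 6 values in {O, P, Q, R, S, U} must be used), so x_1 = Q.
x_5 and x_7 between them cover only {R, S} — a naked pair. Remove those values from x_3, x_6.
So U goes to x_3.

x_3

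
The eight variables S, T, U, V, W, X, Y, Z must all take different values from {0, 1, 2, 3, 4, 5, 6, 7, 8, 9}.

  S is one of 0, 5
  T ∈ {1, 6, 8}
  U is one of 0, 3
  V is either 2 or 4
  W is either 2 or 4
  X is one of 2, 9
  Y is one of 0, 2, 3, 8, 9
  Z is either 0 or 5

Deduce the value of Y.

8

The 2 variables S and Z are confined to {0, 5}, which locks those values in; drop them from U, Y.
U's domain is down to {3}, so U = 3. So Y can't be 3.
The 2 variables V and W are confined to {2, 4}, which locks those values in; drop them from X, Y.
X's domain is down to {9}, so X = 9. So Y can't be 9.
So Y = 8.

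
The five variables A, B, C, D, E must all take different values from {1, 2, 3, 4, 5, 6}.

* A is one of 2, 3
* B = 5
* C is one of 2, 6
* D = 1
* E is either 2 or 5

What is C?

6

B must be 5 (only option left). So E can't be 5.
D has just one choice, so D = 1.
E has just one choice, so E = 2. Strike 2 from A, C.
So C = 6.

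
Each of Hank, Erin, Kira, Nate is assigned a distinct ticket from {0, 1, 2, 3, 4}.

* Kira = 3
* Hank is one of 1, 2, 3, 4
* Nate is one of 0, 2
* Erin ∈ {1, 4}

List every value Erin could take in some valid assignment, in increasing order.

Kira's domain is down to {3}, so Kira = 3. Strike 3 from Hank.
No further eliminations apply; Erin can still be any of 1, 4.

1, 4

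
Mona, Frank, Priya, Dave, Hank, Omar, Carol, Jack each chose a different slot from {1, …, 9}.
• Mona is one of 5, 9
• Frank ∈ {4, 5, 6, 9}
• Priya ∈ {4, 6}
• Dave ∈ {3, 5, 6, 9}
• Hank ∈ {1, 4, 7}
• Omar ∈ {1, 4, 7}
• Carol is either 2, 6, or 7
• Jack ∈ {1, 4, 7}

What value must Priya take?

6

Among the 8 variables, 2 fits only Carol (and all 8 values in {1, 2, 3, 4, 5, 6, 7, 9} must be used), so Carol = 2.
The 7 still-open variables together cover exactly {1, 3, 4, 5, 6, 7, 9} — 7 values for 7 variables — and 3 appears only in Dave's list, so Dave = 3.
Hank, Omar, Jack between them cover only {1, 4, 7} — a naked triple. Remove those values from Frank, Priya.
So Priya = 6.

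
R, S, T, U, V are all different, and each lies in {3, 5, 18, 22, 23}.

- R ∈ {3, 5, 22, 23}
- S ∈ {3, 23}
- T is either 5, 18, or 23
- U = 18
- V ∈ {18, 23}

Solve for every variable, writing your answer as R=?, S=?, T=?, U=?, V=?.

U has just one choice, so U = 18. Eliminate 18 elsewhere: T, V.
V's domain is down to {23}, so V = 23. So R, S, T can't be 23.
S has just one choice, so S = 3. Remove 3 from R.
T must be 5 (only option left). So R can't be 5.
R's domain is down to {22}, so R = 22.

R=22, S=3, T=5, U=18, V=23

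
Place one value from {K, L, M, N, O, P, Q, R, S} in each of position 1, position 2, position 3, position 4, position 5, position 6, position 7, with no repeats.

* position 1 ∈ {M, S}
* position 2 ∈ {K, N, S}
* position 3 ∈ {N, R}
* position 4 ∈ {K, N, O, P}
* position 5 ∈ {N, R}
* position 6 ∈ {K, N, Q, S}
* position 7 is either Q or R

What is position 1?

position 3 and position 5 between them cover only {N, R} — a naked pair. Remove those values from position 2, position 4, position 6, position 7.
position 7 must be Q (only option left). Strike Q from position 6.
position 2 and position 6 share exactly the 2 values {K, S}; by pigeonhole those values go to them, so strike K, S from position 1, position 4.
So position 1 = M.

M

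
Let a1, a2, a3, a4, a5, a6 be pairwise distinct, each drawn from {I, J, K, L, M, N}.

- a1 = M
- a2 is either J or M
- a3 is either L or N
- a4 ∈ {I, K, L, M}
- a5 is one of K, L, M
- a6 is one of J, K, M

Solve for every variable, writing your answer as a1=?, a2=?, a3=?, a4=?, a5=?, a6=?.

a1=M, a2=J, a3=N, a4=I, a5=L, a6=K

a1 must be M (only option left). Eliminate M elsewhere: a2, a4, a5, a6.
That leaves a2 = J. Eliminate J elsewhere: a6.
That leaves a6 = K. Remove K from a4, a5.
a5 has just one choice, so a5 = L. Eliminate L elsewhere: a3, a4.
a3's domain is down to {N}, so a3 = N.
a4 has just one choice, so a4 = I.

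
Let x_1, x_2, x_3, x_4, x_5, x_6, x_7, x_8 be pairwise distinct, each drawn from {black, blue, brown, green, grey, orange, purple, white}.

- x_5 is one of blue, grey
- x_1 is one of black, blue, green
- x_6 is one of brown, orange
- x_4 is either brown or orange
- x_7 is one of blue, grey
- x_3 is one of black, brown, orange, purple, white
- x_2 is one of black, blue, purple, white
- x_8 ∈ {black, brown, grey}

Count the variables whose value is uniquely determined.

The 8 variables together cover exactly {black, blue, brown, green, grey, orange, purple, white} — 8 values for 8 variables — and green appears only in x_1's list, so x_1 = green.
x_4 and x_6 between them cover only {brown, orange} — a naked pair. Remove those values from x_3, x_8.
The 2 variables x_5 and x_7 are confined to {blue, grey}, which locks those values in; drop them from x_2, x_8.
x_8's domain is down to {black}, so x_8 = black. Eliminate black elsewhere: x_2, x_3.
Determined: x_1=green, x_8=black. The other variables each still have more than one consistent value. That makes 2.

2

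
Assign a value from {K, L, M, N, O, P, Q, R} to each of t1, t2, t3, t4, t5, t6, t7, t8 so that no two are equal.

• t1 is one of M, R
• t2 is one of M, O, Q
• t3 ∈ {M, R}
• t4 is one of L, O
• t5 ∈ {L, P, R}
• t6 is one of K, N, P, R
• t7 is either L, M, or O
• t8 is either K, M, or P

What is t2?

Q

The 8 variables together cover exactly {K, L, M, N, O, P, Q, R} — 8 values for 8 variables — and N appears only in t6's list, so t6 = N.
Among the 7 still-open variables, K fits only t8 (and all 7 values in {K, L, M, O, P, Q, R} must be used), so t8 = K.
The 6 still-open variables together cover exactly {L, M, O, P, Q, R} — 6 values for 6 variables — and P appears only in t5's list, so t5 = P.
The 5 still-open variables together cover exactly {L, M, O, Q, R} — 5 values for 5 variables — and Q appears only in t2's list, so t2 = Q.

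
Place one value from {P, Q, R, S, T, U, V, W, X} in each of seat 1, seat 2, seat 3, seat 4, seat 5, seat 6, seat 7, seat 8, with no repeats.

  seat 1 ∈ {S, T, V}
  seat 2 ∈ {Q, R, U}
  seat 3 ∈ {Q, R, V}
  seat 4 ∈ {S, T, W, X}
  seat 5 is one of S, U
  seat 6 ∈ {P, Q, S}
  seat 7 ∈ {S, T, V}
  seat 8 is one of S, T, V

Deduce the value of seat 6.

The 3 variables seat 1, seat 7, seat 8 are confined to {S, T, V}, which locks those values in; drop them from seat 3, seat 4, seat 5, seat 6.
seat 5 must be U (only option left). So seat 2 can't be U.
seat 2 and seat 3 between them cover only {Q, R} — a naked pair. Remove those values from seat 6.
So seat 6 = P.

P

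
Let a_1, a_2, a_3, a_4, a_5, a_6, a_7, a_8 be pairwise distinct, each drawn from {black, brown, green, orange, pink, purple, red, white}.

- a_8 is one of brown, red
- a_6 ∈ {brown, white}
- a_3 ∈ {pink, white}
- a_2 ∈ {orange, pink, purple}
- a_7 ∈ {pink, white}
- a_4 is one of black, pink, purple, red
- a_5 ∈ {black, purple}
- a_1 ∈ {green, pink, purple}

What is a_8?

red

Among the 8 variables, green fits only a_1 (and all 8 values in {black, brown, green, orange, pink, purple, red, white} must be used), so a_1 = green.
Among the 7 still-open variables, orange fits only a_2 (and all 7 values in {black, brown, orange, pink, purple, red, white} must be used), so a_2 = orange.
a_3 and a_7 between them cover only {pink, white} — a naked pair. Remove those values from a_4, a_6.
a_6's domain is down to {brown}, so a_6 = brown. So a_8 can't be brown.
So a_8 = red.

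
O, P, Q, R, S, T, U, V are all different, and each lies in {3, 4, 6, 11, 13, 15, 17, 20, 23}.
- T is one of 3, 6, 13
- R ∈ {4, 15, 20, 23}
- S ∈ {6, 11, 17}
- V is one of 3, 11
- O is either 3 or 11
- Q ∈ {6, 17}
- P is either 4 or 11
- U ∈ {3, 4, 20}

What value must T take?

13

The 2 variables O and V are confined to {3, 11}, which locks those values in; drop them from P, S, T, U.
P has just one choice, so P = 4. Strike 4 from R, U.
U must be 20 (only option left). Strike 20 from R.
Q and S between them cover only {6, 17} — a naked pair. Remove those values from T.
So T = 13.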